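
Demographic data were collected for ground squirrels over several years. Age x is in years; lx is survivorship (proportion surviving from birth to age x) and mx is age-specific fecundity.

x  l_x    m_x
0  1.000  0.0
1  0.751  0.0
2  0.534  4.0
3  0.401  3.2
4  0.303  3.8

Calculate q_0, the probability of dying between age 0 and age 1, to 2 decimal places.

0.25

q_0 = (l_0 − l_1) / l_0 = (1 − 0.751) / 1
     = 0.249 / 1 = 0.249 → 0.25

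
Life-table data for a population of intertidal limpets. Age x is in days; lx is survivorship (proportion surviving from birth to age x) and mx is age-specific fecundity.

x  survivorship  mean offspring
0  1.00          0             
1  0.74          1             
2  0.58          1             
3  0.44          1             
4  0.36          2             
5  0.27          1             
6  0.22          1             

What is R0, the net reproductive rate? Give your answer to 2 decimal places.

lx·mx by age: 0, 0.74, 0.58, 0.44, 0.72, 0.27, 0.22
R0 = Σ lx·mx = 2.97 → 2.97

2.97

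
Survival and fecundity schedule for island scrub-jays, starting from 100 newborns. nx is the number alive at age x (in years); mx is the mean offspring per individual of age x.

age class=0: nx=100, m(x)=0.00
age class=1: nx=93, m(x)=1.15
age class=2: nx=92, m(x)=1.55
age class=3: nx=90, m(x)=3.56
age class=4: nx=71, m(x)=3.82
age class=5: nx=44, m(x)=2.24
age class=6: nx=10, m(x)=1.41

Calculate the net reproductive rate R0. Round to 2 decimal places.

lx = nx/n0 = nx/100: 1, 0.93, 0.92, 0.9, 0.71, 0.44, 0.1
lx·mx by age: 0, 1.0695, 1.426, 3.204, 2.7122, 0.9856, 0.141
R0 = Σ lx·mx = 9.5383 → 9.54

9.54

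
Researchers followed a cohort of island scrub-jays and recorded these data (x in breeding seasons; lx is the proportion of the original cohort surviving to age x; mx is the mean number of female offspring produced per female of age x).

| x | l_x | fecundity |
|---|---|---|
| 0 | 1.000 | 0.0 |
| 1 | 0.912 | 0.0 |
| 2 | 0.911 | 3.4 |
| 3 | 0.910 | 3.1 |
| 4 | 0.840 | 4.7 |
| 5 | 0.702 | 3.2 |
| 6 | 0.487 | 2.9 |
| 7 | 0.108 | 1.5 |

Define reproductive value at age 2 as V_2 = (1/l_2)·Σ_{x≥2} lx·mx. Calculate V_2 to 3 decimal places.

15.024

lx·mx for x ≥ 2: 3.0974, 2.821, 3.948, 2.2464, 1.4123, 0.162 → sum = 13.6871
V_2 = 13.6871 / l_2 = 13.6871 / 0.911 = 15.024259… → 15.024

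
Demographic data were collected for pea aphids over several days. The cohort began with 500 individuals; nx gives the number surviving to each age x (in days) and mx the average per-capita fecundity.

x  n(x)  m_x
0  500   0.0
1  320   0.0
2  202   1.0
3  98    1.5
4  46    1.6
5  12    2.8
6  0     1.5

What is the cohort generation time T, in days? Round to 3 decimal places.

lx = nx/n0 = nx/500: 1, 0.64, 0.404, 0.196, 0.092, 0.024, 0
lx·mx: 0, 0, 0.404, 0.294, 0.1472, 0.0672, 0 → R0 = 0.9124
x·lx·mx: 0, 0, 0.808, 0.882, 0.5888, 0.336, 0 → Σ = 2.6148
T = 2.6148 / 0.9124 = 2.865848… → 2.866

2.866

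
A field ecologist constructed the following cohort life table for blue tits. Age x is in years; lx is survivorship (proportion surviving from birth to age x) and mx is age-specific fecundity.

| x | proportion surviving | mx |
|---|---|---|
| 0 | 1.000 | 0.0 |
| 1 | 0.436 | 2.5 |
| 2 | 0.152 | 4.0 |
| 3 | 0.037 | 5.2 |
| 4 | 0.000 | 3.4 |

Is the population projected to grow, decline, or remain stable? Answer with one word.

R0 = Σ lx·mx = 0 + 1.09 + 0.608 + 0.1924 + 0 = 1.8904
R0 > 1, so the population is growing.

growing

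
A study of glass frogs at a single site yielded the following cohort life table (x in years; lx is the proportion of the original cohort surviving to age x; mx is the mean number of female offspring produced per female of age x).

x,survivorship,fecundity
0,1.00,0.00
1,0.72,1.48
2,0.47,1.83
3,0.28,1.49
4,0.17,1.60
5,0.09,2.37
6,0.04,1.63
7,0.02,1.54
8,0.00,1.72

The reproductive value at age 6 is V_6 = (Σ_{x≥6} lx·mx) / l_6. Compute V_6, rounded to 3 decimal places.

lx·mx for x ≥ 6: 0.0652, 0.0308, 0 → sum = 0.096
V_6 = 0.096 / l_6 = 0.096 / 0.04 = 2.4 → 2.400

2.400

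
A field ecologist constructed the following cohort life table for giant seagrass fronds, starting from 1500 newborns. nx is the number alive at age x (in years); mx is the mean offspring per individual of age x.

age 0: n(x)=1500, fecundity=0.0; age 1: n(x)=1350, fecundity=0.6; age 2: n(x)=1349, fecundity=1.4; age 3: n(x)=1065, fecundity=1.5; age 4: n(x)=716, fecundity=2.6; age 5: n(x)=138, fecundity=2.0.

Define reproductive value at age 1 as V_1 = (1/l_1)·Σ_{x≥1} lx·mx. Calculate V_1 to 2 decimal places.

4.77

lx = nx/n0 = nx/1500: 1, 0.9, 0.89933…, 0.71, 0.47733…, 0.092
lx·mx for x ≥ 1: 0.54, 1.259067…, 1.065, 1.241067…, 0.184 → sum = 4.289133…
V_1 = 4.289133… / l_1 = 4.289133… / 0.9 = 4.765704… → 4.77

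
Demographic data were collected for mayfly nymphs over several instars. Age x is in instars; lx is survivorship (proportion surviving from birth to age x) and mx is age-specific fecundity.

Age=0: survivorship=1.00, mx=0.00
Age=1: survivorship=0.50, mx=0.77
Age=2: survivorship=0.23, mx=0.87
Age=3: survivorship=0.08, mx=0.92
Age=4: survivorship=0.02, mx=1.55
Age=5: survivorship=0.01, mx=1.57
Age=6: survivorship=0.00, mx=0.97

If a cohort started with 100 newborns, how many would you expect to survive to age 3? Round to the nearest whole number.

8

Expected survivors = N0 · l_3 = 100 × 0.08 = 8 → 8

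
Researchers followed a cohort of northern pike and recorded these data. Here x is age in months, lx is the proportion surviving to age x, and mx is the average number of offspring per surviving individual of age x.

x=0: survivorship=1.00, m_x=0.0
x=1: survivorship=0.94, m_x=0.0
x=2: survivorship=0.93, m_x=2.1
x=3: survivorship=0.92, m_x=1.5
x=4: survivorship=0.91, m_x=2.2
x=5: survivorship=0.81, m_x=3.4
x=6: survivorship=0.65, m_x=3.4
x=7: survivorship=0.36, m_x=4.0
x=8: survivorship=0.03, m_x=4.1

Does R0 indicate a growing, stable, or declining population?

R0 = Σ lx·mx = 0 + 0 + 1.953 + 1.38 + 2.002 + 2.754 + 2.21 + 1.44 + 0.123 = 11.862
R0 > 1, so the population is growing.

growing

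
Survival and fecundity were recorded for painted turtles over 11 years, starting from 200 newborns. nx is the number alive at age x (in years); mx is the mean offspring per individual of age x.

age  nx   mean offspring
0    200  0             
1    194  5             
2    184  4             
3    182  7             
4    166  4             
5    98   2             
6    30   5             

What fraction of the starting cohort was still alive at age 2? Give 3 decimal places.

0.920

l_2 = n_2/n_0 = 184/200 = 0.92 → 0.920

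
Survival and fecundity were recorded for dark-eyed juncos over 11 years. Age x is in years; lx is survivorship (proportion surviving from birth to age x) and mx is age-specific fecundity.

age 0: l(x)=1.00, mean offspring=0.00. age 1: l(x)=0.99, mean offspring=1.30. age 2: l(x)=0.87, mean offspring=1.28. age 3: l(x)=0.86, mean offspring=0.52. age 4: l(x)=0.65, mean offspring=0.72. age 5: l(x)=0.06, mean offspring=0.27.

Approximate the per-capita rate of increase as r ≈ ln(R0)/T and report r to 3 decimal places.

0.589

R0 = Σ lx·mx = 0 + 1.287 + 1.1136 + 0.4472 + 0.468 + 0.0162 = 3.332
Σ x·lx·mx = 6.8088; T = 6.8088/3.332 = 2.04346…
r ≈ ln(R0)/T = ln(3.332)/2.04346… = 0.58899… → 0.589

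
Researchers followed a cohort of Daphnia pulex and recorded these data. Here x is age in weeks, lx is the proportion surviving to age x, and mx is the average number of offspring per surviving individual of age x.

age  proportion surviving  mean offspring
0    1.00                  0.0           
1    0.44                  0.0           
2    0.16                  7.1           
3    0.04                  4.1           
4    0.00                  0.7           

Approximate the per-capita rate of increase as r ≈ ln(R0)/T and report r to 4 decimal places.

R0 = Σ lx·mx = 0 + 0 + 1.136 + 0.164 + 0 = 1.3
Σ x·lx·mx = 2.764; T = 2.764/1.3 = 2.12615…
r ≈ ln(R0)/T = ln(1.3)/2.12615… = 0.123399… → 0.1234

0.1234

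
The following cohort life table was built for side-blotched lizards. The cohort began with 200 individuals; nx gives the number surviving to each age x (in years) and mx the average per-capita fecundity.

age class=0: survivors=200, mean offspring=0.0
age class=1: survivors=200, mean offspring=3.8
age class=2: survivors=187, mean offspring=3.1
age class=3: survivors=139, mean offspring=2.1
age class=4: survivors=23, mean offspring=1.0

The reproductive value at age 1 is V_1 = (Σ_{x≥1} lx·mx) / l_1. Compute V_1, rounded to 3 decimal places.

8.273

lx = nx/n0 = nx/200: 1, 1, 0.935, 0.695, 0.115
lx·mx for x ≥ 1: 3.8, 2.8985, 1.4595, 0.115 → sum = 8.273
V_1 = 8.273 / l_1 = 8.273 / 1 = 8.273 → 8.273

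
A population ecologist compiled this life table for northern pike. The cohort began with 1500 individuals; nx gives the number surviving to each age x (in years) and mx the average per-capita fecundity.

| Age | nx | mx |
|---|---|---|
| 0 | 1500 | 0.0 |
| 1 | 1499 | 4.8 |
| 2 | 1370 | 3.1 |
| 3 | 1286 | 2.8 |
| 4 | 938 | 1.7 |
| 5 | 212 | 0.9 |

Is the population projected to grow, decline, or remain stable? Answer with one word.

growing

lx = nx/n0 = nx/1500: 1, 0.99933…, 0.91333…, 0.85733…, 0.62533…, 0.14133…
R0 = Σ lx·mx = 0 + 4.7968… + 2.831333… + 2.400533… + 1.063067… + 0.1272… = 11.218933…
R0 > 1, so the population is growing.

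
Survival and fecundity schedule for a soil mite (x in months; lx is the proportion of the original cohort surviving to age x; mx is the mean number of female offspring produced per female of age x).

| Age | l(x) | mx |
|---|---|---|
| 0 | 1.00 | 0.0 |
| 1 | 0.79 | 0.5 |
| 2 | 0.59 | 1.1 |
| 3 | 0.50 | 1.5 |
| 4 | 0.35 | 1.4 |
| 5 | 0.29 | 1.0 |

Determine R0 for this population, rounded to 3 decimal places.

2.574

lx·mx by age: 0, 0.395, 0.649, 0.75, 0.49, 0.29
R0 = Σ lx·mx = 2.574 → 2.574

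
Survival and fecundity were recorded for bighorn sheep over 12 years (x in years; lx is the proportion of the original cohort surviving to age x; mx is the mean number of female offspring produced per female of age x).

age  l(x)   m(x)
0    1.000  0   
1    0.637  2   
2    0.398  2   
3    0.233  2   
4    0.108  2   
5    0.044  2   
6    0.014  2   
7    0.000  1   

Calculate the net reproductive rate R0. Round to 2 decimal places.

2.87

lx·mx by age: 0, 1.274, 0.796, 0.466, 0.216, 0.088, 0.028, 0
R0 = Σ lx·mx = 2.868 → 2.87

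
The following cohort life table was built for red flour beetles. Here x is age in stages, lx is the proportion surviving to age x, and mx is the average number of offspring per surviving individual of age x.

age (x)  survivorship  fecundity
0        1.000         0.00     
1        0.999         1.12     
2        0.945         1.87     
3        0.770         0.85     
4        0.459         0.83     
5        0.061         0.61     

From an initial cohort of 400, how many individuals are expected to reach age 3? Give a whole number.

Expected survivors = N0 · l_3 = 400 × 0.770 = 308 → 308

308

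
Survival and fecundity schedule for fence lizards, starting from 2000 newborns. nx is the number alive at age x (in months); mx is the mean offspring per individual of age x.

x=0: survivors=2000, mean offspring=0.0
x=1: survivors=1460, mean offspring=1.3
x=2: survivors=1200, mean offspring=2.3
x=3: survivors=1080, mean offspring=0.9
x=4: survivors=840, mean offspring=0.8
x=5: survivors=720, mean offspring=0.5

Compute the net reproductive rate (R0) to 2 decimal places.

3.33

lx = nx/n0 = nx/2000: 1, 0.73, 0.6, 0.54, 0.42, 0.36
lx·mx by age: 0, 0.949, 1.38, 0.486, 0.336, 0.18
R0 = Σ lx·mx = 3.331 → 3.33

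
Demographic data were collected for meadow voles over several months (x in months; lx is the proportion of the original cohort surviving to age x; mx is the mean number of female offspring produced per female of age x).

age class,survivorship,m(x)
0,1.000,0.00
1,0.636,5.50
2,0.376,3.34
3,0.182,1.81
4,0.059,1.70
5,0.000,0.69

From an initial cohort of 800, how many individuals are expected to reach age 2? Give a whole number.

301

Expected survivors = N0 · l_2 = 800 × 0.376 = 300.8 → 301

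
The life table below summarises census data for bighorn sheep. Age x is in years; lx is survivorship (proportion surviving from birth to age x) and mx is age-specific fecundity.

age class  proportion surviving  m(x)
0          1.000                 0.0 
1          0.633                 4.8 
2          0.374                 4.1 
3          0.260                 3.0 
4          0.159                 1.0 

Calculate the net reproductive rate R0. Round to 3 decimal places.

5.511

lx·mx by age: 0, 3.0384, 1.5334, 0.78, 0.159
R0 = Σ lx·mx = 5.5108 → 5.511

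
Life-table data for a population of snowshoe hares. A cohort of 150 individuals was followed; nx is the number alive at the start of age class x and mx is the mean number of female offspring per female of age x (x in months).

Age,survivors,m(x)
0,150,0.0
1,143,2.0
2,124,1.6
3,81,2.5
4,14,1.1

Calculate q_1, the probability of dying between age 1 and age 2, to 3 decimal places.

0.133

lx = nx/n0 = nx/150: 1, 0.95333…, 0.82667…, 0.54, 0.09333…
q_1 = (l_1 − l_2) / l_1 = (0.953333… − 0.826667…) / 0.953333…
     = 0.126667… / 0.953333… = 0.132867… → 0.133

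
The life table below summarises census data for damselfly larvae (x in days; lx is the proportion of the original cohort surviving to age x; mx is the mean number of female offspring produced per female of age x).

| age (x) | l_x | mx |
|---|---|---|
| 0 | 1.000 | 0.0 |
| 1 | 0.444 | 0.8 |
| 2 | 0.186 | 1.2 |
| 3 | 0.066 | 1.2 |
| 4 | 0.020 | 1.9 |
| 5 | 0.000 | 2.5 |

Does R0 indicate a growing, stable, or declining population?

R0 = Σ lx·mx = 0 + 0.3552 + 0.2232 + 0.0792 + 0.038 + 0 = 0.6956
R0 < 1, so the population is declining.

declining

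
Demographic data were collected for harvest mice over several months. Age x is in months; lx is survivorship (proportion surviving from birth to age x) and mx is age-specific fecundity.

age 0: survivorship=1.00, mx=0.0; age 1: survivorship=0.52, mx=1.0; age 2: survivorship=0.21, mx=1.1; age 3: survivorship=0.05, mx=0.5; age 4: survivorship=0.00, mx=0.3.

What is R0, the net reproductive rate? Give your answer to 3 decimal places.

0.776

lx·mx by age: 0, 0.52, 0.231, 0.025, 0
R0 = Σ lx·mx = 0.776 → 0.776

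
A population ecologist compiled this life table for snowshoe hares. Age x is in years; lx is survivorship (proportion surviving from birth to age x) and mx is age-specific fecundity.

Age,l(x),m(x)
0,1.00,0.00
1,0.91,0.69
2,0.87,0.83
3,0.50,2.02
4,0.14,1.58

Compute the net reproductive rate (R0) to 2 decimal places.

lx·mx by age: 0, 0.6279, 0.7221, 1.01, 0.2212
R0 = Σ lx·mx = 2.5812 → 2.58

2.58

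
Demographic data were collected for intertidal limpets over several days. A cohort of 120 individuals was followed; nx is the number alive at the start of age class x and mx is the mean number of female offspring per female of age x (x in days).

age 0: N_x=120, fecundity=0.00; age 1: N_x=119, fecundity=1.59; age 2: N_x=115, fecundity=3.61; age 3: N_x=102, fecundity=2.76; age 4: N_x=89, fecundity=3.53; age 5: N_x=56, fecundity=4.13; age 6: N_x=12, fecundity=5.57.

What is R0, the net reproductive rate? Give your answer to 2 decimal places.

lx = nx/n0 = nx/120: 1, 0.99167…, 0.95833…, 0.85, 0.74167…, 0.46667…, 0.1
lx·mx by age: 0, 1.57675…, 3.459583…, 2.346, 2.618083…, 1.927333…, 0.557
R0 = Σ lx·mx = 12.48475… → 12.48

12.48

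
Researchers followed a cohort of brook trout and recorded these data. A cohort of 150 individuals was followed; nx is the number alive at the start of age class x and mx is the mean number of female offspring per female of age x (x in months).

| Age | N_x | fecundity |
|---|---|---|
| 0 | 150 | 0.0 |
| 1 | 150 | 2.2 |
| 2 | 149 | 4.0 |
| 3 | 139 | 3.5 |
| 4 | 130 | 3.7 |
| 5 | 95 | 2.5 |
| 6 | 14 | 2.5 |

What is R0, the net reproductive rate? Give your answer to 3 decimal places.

14.440

lx = nx/n0 = nx/150: 1, 1, 0.99333…, 0.92667…, 0.86667…, 0.63333…, 0.09333…
lx·mx by age: 0, 2.2, 3.973333…, 3.243333…, 3.206667…, 1.583333…, 0.233333…
R0 = Σ lx·mx = 14.44… → 14.440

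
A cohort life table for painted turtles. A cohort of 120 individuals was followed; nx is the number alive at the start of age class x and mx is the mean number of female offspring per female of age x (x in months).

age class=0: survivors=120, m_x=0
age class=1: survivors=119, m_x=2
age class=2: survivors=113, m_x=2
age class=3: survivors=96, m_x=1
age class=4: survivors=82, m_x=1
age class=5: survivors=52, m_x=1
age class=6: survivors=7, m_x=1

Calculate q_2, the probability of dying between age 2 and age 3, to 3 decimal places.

0.150

lx = nx/n0 = nx/120: 1, 0.99167…, 0.94167…, 0.8, 0.68333…, 0.43333…, 0.05833…
q_2 = (l_2 − l_3) / l_2 = (0.941667… − 0.8) / 0.941667…
     = 0.141667… / 0.941667… = 0.150442… → 0.150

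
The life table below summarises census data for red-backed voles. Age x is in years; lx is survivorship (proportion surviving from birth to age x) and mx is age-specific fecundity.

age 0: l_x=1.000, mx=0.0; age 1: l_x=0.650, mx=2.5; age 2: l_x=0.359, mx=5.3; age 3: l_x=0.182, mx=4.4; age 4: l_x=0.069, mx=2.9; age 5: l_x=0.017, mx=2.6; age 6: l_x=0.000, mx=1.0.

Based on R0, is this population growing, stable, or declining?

growing

R0 = Σ lx·mx = 0 + 1.625 + 1.9027 + 0.8008 + 0.2001 + 0.0442 + 0 = 4.5728
R0 > 1, so the population is growing.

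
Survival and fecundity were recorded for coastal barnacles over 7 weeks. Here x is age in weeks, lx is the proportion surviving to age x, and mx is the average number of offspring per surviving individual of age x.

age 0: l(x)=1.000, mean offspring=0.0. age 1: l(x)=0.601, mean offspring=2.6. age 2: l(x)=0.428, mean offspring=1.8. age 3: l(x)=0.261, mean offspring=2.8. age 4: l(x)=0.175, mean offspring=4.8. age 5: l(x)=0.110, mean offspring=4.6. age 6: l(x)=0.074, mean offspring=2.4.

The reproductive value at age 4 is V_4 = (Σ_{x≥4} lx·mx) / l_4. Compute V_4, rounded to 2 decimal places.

8.71

lx·mx for x ≥ 4: 0.84, 0.506, 0.1776 → sum = 1.5236
V_4 = 1.5236 / l_4 = 1.5236 / 0.175 = 8.706286… → 8.71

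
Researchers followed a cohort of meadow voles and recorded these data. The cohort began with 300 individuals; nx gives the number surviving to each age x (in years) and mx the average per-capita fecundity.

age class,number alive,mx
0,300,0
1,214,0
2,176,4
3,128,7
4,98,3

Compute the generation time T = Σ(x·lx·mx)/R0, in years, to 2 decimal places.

2.78

lx = nx/n0 = nx/300: 1, 0.71333…, 0.58667…, 0.42667…, 0.32667…
lx·mx: 0, 0, 2.346667…, 2.986667…, 0.98… → R0 = 6.313333…
x·lx·mx: 0, 0, 4.693333…, 8.96…, 3.92… → Σ = 17.573333…
T = 17.573333… / 6.313333… = 2.783527… → 2.78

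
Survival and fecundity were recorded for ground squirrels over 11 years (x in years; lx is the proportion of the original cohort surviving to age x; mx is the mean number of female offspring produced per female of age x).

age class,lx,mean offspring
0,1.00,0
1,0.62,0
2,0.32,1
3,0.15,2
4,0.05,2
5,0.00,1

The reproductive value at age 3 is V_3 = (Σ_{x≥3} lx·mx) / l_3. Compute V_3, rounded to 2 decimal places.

lx·mx for x ≥ 3: 0.3, 0.1, 0 → sum = 0.4
V_3 = 0.4 / l_3 = 0.4 / 0.15 = 2.666667… → 2.67

2.67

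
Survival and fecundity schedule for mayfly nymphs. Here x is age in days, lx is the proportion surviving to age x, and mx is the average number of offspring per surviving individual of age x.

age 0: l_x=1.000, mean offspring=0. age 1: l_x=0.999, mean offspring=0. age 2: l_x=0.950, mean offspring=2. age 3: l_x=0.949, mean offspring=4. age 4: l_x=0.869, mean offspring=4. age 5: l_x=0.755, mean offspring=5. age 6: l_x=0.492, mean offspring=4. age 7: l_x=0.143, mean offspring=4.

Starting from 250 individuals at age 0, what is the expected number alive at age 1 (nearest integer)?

Expected survivors = N0 · l_1 = 250 × 0.999 = 249.75 → 250

250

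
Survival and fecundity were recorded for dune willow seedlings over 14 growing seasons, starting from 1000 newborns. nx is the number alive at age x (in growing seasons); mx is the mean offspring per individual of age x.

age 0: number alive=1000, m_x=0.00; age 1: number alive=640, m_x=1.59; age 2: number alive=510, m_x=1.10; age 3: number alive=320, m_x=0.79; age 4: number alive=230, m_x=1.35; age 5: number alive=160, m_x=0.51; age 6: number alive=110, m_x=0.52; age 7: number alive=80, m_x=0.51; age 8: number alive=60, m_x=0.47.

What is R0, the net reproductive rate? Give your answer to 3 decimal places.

2.350

lx = nx/n0 = nx/1000: 1, 0.64, 0.51, 0.32, 0.23, 0.16, 0.11, 0.08, 0.06
lx·mx by age: 0, 1.0176, 0.561, 0.2528, 0.3105, 0.0816, 0.0572, 0.0408, 0.0282
R0 = Σ lx·mx = 2.3497 → 2.350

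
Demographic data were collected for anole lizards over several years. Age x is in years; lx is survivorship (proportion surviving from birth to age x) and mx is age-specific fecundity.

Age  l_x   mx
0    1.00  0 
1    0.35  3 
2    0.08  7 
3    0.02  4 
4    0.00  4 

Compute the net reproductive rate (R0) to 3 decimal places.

lx·mx by age: 0, 1.05, 0.56, 0.08, 0
R0 = Σ lx·mx = 1.69 → 1.690

1.690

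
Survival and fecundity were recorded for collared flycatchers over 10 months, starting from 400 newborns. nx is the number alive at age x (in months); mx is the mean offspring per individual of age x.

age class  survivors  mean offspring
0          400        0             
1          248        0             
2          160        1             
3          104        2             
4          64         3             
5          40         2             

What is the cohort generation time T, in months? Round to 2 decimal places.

3.30

lx = nx/n0 = nx/400: 1, 0.62, 0.4, 0.26, 0.16, 0.1
lx·mx: 0, 0, 0.4, 0.52, 0.48, 0.2 → R0 = 1.6
x·lx·mx: 0, 0, 0.8, 1.56, 1.92, 1 → Σ = 5.28
T = 5.28 / 1.6 = 3.3 → 3.30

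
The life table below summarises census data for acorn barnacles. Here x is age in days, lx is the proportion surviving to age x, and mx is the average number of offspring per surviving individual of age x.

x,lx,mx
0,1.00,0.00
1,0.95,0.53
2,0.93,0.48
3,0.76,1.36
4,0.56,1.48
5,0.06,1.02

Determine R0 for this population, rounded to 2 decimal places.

lx·mx by age: 0, 0.5035, 0.4464, 1.0336, 0.8288, 0.0612
R0 = Σ lx·mx = 2.8735 → 2.87

2.87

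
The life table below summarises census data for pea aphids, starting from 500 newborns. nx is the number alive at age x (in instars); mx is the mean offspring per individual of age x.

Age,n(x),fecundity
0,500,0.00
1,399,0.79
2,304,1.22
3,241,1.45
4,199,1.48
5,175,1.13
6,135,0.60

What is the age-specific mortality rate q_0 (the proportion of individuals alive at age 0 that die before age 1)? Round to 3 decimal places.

0.202

lx = nx/n0 = nx/500: 1, 0.798, 0.608, 0.482, 0.398, 0.35, 0.27
q_0 = (l_0 − l_1) / l_0 = (1 − 0.798) / 1
     = 0.202 / 1 = 0.202 → 0.202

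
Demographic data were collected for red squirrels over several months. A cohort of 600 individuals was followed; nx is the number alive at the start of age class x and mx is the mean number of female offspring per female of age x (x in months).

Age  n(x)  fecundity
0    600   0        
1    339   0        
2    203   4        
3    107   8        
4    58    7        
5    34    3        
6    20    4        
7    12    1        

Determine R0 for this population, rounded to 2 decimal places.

lx = nx/n0 = nx/600: 1, 0.565, 0.33833…, 0.17833…, 0.09667…, 0.05667…, 0.03333…, 0.02
lx·mx by age: 0, 0, 1.353333…, 1.426667…, 0.676667…, 0.17…, 0.133333…, 0.02
R0 = Σ lx·mx = 3.78… → 3.78

3.78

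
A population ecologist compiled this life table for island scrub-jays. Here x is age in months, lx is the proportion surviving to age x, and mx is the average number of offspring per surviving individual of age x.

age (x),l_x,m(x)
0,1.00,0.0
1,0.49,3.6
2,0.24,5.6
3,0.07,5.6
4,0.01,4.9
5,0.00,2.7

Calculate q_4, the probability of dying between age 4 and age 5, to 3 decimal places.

1.000

q_4 = (l_4 − l_5) / l_4 = (0.01 − 0) / 0.01
     = 0.01 / 0.01 = 1 → 1.000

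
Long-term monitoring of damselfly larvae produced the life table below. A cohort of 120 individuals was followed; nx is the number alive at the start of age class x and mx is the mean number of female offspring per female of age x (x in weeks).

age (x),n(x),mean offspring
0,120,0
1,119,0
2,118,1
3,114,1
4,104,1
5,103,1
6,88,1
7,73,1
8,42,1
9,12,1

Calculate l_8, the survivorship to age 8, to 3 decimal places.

l_8 = n_8/n_0 = 42/120 = 0.35 → 0.350

0.350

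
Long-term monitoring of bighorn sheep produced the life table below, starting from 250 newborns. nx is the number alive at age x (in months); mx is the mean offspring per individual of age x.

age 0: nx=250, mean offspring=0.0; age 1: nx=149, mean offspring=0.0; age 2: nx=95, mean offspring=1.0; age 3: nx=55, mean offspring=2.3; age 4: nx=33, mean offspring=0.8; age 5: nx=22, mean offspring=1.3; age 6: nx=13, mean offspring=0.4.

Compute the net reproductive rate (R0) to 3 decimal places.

lx = nx/n0 = nx/250: 1, 0.596, 0.38, 0.22, 0.132, 0.088, 0.052
lx·mx by age: 0, 0, 0.38, 0.506, 0.1056, 0.1144, 0.0208
R0 = Σ lx·mx = 1.1268 → 1.127

1.127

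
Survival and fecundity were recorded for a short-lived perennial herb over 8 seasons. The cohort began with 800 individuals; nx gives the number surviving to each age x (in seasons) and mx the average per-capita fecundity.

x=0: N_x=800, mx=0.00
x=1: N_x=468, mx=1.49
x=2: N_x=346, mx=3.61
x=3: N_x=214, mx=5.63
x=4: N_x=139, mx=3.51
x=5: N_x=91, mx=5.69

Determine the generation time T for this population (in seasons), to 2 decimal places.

2.73

lx = nx/n0 = nx/800: 1, 0.585, 0.4325, 0.2675, 0.17375, 0.11375
lx·mx: 0, 0.87165, 1.561325, 1.506025, 0.609863…, 0.647238… → R0 = 5.1961…
x·lx·mx: 0, 0.87165, 3.12265, 4.518075, 2.43945…, 3.236188… → Σ = 14.188013…
T = 14.188013… / 5.1961… = 2.730512… → 2.73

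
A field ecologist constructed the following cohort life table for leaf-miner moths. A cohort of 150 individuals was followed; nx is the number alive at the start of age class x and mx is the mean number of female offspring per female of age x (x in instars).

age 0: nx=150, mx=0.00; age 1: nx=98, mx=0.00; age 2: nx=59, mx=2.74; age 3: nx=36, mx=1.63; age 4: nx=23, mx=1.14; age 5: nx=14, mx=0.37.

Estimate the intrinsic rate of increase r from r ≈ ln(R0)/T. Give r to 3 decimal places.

lx = nx/n0 = nx/150: 1, 0.65333…, 0.39333…, 0.24, 0.15333…, 0.09333…
R0 = Σ lx·mx = 0 + 0 + 1.07773… + 0.3912 + 0.1748… + 0.03453… = 1.678267…
Σ x·lx·mx = 4.200933…; T = 4.200933…/1.678267… = 2.50314…
r ≈ ln(R0)/T = ln(1.678267…)/2.50314… = 0.20684… → 0.207

0.207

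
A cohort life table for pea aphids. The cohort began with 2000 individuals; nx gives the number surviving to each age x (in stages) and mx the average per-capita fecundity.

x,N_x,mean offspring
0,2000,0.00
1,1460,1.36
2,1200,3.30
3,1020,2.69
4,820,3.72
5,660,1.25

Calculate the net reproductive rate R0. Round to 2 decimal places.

lx = nx/n0 = nx/2000: 1, 0.73, 0.6, 0.51, 0.41, 0.33
lx·mx by age: 0, 0.9928, 1.98, 1.3719, 1.5252, 0.4125
R0 = Σ lx·mx = 6.2824 → 6.28

6.28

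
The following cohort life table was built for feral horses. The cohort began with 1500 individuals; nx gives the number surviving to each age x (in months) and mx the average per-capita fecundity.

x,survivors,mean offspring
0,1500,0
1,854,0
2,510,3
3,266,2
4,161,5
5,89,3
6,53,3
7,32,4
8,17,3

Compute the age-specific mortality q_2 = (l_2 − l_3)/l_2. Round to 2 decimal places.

0.48

lx = nx/n0 = nx/1500: 1, 0.56933…, 0.34, 0.17733…, 0.10733…, 0.05933…, 0.03533…, 0.02133…, 0.01133…
q_2 = (l_2 − l_3) / l_2 = (0.34 − 0.177333…) / 0.34
     = 0.162667… / 0.34 = 0.478431… → 0.48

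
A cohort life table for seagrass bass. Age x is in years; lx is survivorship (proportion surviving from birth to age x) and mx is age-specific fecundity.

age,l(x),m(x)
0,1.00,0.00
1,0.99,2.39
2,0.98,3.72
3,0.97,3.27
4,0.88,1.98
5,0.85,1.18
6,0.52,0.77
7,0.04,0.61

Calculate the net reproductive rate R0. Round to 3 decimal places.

lx·mx by age: 0, 2.3661, 3.6456, 3.1719, 1.7424, 1.003, 0.4004, 0.0244
R0 = Σ lx·mx = 12.3538 → 12.354

12.354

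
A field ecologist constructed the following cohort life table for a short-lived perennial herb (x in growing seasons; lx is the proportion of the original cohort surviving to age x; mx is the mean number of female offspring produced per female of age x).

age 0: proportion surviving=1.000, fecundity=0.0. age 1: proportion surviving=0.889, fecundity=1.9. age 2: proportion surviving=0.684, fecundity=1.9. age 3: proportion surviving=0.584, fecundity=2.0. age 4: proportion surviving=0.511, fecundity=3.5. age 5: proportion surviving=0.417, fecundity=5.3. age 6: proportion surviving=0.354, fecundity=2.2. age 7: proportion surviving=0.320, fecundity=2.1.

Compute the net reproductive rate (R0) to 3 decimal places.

9.606

lx·mx by age: 0, 1.6891, 1.2996, 1.168, 1.7885, 2.2101, 0.7788, 0.672
R0 = Σ lx·mx = 9.6061 → 9.606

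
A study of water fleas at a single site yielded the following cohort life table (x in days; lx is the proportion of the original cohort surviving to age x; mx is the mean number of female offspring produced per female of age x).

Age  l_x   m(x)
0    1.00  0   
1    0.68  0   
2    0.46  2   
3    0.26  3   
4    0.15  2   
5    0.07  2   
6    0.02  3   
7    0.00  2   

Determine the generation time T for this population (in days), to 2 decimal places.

2.93

lx·mx: 0, 0, 0.92, 0.78, 0.3, 0.14, 0.06, 0 → R0 = 2.2
x·lx·mx: 0, 0, 1.84, 2.34, 1.2, 0.7, 0.36, 0 → Σ = 6.44
T = 6.44 / 2.2 = 2.927273… → 2.93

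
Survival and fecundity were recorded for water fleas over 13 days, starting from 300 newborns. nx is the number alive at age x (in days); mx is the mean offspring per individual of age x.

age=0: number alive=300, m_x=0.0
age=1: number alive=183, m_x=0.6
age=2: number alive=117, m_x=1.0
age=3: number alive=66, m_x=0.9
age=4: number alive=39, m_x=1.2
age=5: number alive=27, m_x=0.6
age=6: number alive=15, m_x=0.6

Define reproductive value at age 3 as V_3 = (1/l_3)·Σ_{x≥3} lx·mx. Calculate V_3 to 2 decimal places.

1.99

lx = nx/n0 = nx/300: 1, 0.61, 0.39, 0.22, 0.13, 0.09, 0.05
lx·mx for x ≥ 3: 0.198, 0.156, 0.054, 0.03 → sum = 0.438
V_3 = 0.438 / l_3 = 0.438 / 0.22 = 1.990909… → 1.99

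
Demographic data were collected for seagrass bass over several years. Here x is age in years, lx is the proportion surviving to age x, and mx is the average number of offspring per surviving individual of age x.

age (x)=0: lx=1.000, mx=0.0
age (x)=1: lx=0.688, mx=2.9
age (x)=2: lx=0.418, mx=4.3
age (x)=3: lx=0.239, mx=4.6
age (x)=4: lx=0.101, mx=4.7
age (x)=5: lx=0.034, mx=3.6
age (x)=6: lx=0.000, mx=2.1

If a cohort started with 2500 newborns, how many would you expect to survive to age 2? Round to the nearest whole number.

1045

Expected survivors = N0 · l_2 = 2500 × 0.418 = 1045 → 1045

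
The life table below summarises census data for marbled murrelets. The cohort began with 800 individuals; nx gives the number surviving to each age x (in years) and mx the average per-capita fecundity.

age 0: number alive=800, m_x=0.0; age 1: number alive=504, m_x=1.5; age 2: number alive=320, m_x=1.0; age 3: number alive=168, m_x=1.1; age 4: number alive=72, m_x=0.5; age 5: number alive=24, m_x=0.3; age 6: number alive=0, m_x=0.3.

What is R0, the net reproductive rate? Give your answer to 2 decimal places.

1.63

lx = nx/n0 = nx/800: 1, 0.63, 0.4, 0.21, 0.09, 0.03, 0
lx·mx by age: 0, 0.945, 0.4, 0.231, 0.045, 0.009, 0
R0 = Σ lx·mx = 1.63 → 1.63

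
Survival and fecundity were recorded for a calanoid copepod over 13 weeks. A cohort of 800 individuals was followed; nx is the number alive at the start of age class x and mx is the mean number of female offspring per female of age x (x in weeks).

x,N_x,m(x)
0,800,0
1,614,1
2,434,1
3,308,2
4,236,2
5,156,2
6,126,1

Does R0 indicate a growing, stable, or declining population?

growing

lx = nx/n0 = nx/800: 1, 0.7675, 0.5425, 0.385, 0.295, 0.195, 0.1575
R0 = Σ lx·mx = 0 + 0.7675 + 0.5425 + 0.77 + 0.59 + 0.39 + 0.1575 = 3.2175
R0 > 1, so the population is growing.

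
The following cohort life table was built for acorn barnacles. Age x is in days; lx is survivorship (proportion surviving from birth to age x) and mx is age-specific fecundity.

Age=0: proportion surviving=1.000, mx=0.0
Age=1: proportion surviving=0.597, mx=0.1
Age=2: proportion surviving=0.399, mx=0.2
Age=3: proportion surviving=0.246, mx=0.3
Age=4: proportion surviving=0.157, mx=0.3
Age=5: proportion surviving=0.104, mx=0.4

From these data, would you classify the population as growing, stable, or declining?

R0 = Σ lx·mx = 0 + 0.0597 + 0.0798 + 0.0738 + 0.0471 + 0.0416 = 0.302
R0 < 1, so the population is declining.

declining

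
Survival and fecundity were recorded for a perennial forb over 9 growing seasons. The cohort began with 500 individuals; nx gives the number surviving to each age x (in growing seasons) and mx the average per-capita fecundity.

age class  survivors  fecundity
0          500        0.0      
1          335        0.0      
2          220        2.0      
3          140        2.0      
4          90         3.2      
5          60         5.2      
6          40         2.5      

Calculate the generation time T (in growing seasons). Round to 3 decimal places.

3.544

lx = nx/n0 = nx/500: 1, 0.67, 0.44, 0.28, 0.18, 0.12, 0.08
lx·mx: 0, 0, 0.88, 0.56, 0.576, 0.624, 0.2 → R0 = 2.84
x·lx·mx: 0, 0, 1.76, 1.68, 2.304, 3.12, 1.2 → Σ = 10.064
T = 10.064 / 2.84 = 3.543662… → 3.544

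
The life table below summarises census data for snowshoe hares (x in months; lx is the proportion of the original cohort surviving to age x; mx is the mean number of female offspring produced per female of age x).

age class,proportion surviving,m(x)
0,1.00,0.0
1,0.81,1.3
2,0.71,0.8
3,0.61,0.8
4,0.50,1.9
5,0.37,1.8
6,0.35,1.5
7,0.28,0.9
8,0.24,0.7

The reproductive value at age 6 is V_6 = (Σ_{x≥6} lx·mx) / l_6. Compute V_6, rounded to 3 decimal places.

lx·mx for x ≥ 6: 0.525, 0.252, 0.168 → sum = 0.945
V_6 = 0.945 / l_6 = 0.945 / 0.35 = 2.7 → 2.700

2.700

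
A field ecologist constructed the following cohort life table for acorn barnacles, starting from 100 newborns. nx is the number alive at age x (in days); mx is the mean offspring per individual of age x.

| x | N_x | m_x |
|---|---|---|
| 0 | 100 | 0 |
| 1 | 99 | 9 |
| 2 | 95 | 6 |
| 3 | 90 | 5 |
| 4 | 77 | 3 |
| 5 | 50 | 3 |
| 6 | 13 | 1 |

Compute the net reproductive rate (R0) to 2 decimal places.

lx = nx/n0 = nx/100: 1, 0.99, 0.95, 0.9, 0.77, 0.5, 0.13
lx·mx by age: 0, 8.91, 5.7, 4.5, 2.31, 1.5, 0.13
R0 = Σ lx·mx = 23.05 → 23.05

23.05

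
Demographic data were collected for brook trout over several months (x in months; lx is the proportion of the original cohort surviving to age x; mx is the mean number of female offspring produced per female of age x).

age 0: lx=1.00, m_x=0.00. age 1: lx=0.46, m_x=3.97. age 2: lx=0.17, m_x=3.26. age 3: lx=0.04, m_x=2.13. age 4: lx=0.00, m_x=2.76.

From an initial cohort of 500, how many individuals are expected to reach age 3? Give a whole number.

20

Expected survivors = N0 · l_3 = 500 × 0.04 = 20 → 20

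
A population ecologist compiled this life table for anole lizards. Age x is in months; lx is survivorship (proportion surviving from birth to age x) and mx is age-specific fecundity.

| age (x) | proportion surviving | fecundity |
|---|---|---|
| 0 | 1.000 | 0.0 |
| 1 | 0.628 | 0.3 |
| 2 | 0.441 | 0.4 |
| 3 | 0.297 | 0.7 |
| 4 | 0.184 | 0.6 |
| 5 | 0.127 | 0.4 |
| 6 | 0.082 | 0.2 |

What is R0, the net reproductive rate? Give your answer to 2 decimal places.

lx·mx by age: 0, 0.1884, 0.1764, 0.2079, 0.1104, 0.0508, 0.0164
R0 = Σ lx·mx = 0.7503 → 0.75

0.75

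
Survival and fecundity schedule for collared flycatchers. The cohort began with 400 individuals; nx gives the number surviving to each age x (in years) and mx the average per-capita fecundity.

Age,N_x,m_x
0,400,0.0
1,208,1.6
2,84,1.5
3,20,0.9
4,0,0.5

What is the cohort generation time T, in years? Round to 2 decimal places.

lx = nx/n0 = nx/400: 1, 0.52, 0.21, 0.05, 0
lx·mx: 0, 0.832, 0.315, 0.045, 0 → R0 = 1.192
x·lx·mx: 0, 0.832, 0.63, 0.135, 0 → Σ = 1.597
T = 1.597 / 1.192 = 1.339765… → 1.34

1.34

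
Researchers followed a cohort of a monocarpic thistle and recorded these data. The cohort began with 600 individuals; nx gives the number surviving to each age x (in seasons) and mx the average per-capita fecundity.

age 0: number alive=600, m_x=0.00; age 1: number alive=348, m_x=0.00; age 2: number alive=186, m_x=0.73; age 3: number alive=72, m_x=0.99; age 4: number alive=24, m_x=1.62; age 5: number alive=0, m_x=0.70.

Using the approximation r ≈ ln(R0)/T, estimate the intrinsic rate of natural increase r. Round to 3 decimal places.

-0.342

lx = nx/n0 = nx/600: 1, 0.58, 0.31, 0.12, 0.04, 0
R0 = Σ lx·mx = 0 + 0 + 0.2263 + 0.1188 + 0.0648 + 0 = 0.4099
Σ x·lx·mx = 1.0682; T = 1.0682/0.4099 = 2.606…
r ≈ ln(R0)/T = ln(0.4099)/2.606… = -0.34223… → -0.342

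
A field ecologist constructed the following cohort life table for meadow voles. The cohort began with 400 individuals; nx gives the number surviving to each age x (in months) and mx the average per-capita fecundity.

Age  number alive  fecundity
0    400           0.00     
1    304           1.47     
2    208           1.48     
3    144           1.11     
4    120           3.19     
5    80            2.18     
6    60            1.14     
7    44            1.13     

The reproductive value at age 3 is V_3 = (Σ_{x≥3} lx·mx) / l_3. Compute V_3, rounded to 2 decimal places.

5.80

lx = nx/n0 = nx/400: 1, 0.76, 0.52, 0.36, 0.3, 0.2, 0.15, 0.11
lx·mx for x ≥ 3: 0.3996, 0.957, 0.436, 0.171, 0.1243 → sum = 2.0879
V_3 = 2.0879 / l_3 = 2.0879 / 0.36 = 5.799722… → 5.80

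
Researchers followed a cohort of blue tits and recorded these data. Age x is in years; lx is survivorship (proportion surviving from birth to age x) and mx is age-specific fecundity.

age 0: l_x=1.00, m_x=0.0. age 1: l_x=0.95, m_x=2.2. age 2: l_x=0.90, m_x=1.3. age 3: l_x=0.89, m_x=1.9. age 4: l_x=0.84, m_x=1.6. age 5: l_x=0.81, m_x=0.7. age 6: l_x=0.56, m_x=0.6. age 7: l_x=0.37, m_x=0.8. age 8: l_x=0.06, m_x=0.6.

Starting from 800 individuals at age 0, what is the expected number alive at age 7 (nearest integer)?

296

Expected survivors = N0 · l_7 = 800 × 0.37 = 296 → 296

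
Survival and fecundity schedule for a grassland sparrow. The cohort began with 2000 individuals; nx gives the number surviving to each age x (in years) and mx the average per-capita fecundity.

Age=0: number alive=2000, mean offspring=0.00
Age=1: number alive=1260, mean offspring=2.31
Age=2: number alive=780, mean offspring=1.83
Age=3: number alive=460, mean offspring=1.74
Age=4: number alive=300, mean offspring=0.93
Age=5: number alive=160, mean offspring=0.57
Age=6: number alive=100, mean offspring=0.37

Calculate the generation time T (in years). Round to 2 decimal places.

1.80

lx = nx/n0 = nx/2000: 1, 0.63, 0.39, 0.23, 0.15, 0.08, 0.05
lx·mx: 0, 1.4553, 0.7137, 0.4002, 0.1395, 0.0456, 0.0185 → R0 = 2.7728
x·lx·mx: 0, 1.4553, 1.4274, 1.2006, 0.558, 0.228, 0.111 → Σ = 4.9803
T = 4.9803 / 2.7728 = 1.796127… → 1.80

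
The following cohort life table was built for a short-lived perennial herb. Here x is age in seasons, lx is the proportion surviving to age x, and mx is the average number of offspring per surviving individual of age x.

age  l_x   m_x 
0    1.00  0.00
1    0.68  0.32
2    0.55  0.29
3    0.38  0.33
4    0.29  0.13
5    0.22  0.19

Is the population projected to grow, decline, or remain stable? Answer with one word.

declining

R0 = Σ lx·mx = 0 + 0.2176 + 0.1595 + 0.1254 + 0.0377 + 0.0418 = 0.582
R0 < 1, so the population is declining.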